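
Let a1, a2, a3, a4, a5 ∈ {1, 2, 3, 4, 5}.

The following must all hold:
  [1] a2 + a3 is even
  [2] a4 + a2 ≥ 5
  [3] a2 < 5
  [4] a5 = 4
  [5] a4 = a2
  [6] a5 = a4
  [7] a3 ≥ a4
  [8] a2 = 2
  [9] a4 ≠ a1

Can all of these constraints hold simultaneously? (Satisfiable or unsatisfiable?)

Unsatisfiable

Constraint 4 fixes a5 = 4 and constraint 8 fixes a2 = 2. Constraints 5 and 6 give a5 = a4 = a2, so a5 = a2. But 4 ≠ 2 — contradiction.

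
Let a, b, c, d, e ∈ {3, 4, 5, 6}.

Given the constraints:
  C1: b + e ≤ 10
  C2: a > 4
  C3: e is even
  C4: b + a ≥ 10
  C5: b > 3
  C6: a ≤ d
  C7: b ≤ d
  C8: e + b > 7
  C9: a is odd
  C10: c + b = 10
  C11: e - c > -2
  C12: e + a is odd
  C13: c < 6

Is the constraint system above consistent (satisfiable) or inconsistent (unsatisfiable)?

The assignment a = 5, b = 5, c = 5, d = 6, e = 4 works:
  constraint 1 holds since b + e = 9.
  constraint 4 holds since b + a = 10.
  constraint 8 holds since e + b = 9.
The rest check out directly.

Satisfiable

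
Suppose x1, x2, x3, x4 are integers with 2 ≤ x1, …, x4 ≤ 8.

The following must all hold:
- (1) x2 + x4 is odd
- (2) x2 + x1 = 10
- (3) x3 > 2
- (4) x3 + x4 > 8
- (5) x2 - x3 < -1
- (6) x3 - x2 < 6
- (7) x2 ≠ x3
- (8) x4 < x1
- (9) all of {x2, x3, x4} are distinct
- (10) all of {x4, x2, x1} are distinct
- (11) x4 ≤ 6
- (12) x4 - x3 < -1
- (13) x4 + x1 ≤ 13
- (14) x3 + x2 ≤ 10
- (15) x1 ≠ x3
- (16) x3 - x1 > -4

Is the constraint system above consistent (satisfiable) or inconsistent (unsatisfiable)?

Satisfiable

The assignment x1 = 8, x2 = 2, x3 = 6, x4 = 3 works:
  constraint 2 holds since x2 + x1 = 10.
  constraint 4 holds since x3 + x4 = 9.
  constraint 5 holds since x2 - x3 = -4.
The rest check out directly.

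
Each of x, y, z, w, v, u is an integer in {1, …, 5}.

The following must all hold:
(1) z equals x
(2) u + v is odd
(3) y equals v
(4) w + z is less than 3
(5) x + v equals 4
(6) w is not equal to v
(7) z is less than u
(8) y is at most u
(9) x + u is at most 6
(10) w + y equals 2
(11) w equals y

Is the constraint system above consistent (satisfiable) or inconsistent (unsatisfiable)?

From constraints 3 and 11, w = y = v, so w = v. But constraint 6 says w ≠ v. Contradiction.

Unsatisfiable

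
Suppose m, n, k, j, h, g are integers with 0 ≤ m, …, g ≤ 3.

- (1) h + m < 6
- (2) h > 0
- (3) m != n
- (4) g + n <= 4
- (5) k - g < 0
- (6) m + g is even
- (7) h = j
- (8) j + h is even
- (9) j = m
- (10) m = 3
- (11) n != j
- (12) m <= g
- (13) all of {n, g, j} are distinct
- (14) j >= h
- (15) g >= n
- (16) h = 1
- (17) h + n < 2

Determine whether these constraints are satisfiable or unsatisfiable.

Unsatisfiable

Constraint 16 fixes h = 1 and constraint 10 fixes m = 3. Constraints 7 and 9 give h = j = m, so h = m. But 1 ≠ 3 — contradiction.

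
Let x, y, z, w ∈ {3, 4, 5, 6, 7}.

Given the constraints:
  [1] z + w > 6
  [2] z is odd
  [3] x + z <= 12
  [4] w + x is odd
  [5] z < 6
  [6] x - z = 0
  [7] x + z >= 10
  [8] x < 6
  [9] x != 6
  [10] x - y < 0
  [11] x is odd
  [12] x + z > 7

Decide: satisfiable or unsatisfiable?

Take x = 5, y = 6, z = 5, w = 4. Then constraint 1: z + w = 9; constraint 3: x + z = 10; constraint 6: x - z = 0, and every other listed constraint is also met.

Satisfiable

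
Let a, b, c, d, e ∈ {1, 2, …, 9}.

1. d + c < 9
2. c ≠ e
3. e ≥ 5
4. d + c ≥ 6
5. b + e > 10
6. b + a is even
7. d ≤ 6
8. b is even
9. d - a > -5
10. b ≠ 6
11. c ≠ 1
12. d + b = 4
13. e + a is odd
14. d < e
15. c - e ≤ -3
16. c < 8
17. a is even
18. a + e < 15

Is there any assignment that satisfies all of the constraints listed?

Satisfiable

Setting (a, b, c, d, e) = (4, 2, 4, 2, 9) satisfies everything: constraint 1: d + c = 6; constraint 4: d + c = 6; constraint 5: b + e = 11, and the others follow.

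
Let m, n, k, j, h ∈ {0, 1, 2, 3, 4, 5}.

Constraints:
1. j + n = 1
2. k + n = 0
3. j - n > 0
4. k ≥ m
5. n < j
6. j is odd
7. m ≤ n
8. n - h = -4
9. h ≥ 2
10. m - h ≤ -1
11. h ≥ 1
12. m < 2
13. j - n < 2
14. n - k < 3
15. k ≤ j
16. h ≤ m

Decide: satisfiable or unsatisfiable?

From constraints 9 and 16: m ≥ h and h ≥ 2, so m ≥ 2. From constraint 12: m ≤ 1. But 1 < 2, so no value of m works.

Unsatisfiable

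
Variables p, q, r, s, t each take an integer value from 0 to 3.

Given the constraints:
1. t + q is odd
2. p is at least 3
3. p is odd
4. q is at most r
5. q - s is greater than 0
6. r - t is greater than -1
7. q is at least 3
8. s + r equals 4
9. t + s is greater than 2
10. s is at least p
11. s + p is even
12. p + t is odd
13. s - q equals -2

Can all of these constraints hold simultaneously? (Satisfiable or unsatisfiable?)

From constraints 2 and 10: s ≥ p ≥ 3. From constraints 4 and 7: r ≥ q ≥ 3. Hence s + r ≥ 6. But constraint 8 requires s + r = 4, and 4 < 6. Contradiction.

Unsatisfiable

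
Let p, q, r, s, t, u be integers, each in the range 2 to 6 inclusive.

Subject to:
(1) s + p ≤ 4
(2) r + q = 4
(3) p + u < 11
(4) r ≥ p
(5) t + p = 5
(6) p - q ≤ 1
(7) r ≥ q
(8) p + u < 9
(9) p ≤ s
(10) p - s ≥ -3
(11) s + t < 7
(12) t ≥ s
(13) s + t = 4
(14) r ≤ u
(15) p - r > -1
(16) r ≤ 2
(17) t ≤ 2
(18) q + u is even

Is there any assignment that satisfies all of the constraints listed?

Unsatisfiable

From constraint 17: t ≤ 2. From constraints 4 and 16: p ≤ r ≤ 2. Hence t + p ≤ 4. But constraint 5 requires t + p = 5, and 5 > 4. Contradiction.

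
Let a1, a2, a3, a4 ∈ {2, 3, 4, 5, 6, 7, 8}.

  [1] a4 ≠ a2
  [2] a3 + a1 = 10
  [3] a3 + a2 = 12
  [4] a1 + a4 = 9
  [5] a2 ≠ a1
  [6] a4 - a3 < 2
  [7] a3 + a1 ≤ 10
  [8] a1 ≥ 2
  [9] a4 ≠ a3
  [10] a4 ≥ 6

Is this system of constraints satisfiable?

Satisfiable

One satisfying assignment is a1 = 2, a2 = 4, a3 = 8, a4 = 7.
For the less obvious constraints — constraint 2: a3 + a1 = 10; constraint 3: a3 + a2 = 12; constraint 4: a1 + a4 = 9 — and the others hold by inspection.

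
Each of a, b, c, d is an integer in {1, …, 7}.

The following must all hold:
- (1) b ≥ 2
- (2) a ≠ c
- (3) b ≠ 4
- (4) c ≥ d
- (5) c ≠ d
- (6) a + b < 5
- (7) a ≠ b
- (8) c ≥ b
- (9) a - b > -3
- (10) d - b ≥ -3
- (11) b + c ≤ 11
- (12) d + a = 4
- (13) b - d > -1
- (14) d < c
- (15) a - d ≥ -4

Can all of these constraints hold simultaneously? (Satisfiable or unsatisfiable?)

One satisfying assignment is a = 1, b = 3, c = 6, d = 3.
For the less obvious constraints — constraint 6: a + b = 4; constraint 9: a - b = -2 — and the others hold by inspection.

Satisfiable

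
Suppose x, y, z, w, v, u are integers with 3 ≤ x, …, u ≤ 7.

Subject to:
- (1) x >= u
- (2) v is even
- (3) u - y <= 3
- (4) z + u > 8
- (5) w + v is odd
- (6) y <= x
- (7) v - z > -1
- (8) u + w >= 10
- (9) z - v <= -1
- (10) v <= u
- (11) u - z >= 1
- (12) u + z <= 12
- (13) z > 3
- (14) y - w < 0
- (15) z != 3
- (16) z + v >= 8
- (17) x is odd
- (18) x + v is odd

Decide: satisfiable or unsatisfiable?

Satisfiable

Setting (x, y, z, w, v, u) = (7, 3, 5, 5, 6, 6) satisfies everything: constraint 3: u - y = 3; constraint 4: z + u = 11, and the others follow.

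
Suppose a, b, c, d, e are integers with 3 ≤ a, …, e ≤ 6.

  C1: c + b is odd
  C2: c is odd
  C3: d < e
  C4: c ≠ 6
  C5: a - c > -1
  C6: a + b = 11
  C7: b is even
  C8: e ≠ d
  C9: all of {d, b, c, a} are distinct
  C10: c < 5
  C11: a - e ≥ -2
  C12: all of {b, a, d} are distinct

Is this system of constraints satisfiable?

The assignment a = 5, b = 6, c = 3, d = 4, e = 6 works:
  constraint 5 holds since a - c = 2.
  constraint 6 holds since a + b = 11.
The rest check out directly.

Satisfiable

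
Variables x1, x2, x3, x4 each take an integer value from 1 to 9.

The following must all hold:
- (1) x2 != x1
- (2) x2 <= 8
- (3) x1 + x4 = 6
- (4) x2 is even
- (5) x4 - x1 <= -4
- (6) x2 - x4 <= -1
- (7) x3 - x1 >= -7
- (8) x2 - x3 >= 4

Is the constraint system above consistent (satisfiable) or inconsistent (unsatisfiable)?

Unsatisfiable

Constraints 5, 6, 7, and 8 give x4 − x2 ≥ 1, x2 − x3 ≥ 4, x3 − x1 ≥ -7, x1 − x4 ≥ 4.
Adding all 4 inequalities: the left sides telescope to 0, and the right sides sum to 1 + 4 + (-7) + 4 = 2. So 0 ≥ 2, which is false.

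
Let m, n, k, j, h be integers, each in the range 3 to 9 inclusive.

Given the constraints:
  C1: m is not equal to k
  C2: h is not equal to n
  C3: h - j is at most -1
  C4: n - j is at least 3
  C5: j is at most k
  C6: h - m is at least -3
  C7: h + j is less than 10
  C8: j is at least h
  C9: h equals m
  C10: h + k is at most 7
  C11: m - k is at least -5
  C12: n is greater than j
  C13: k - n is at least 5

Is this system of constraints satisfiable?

Constraints 3, 4, 6, 11, and 13 give m − k ≥ -5, k − n ≥ 5, n − j ≥ 3, j − h ≥ 1, h − m ≥ -3.
Adding all 5 inequalities: the left sides telescope to 0, and the right sides sum to (-5) + 5 + 3 + 1 + (-3) = 1. So 0 ≥ 1, which is false.

Unsatisfiable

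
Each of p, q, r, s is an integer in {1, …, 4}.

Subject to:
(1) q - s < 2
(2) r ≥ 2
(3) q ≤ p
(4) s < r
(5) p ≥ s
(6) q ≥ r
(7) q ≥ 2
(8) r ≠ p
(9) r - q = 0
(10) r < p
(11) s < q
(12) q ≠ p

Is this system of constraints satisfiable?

The assignment p = 3, q = 2, r = 2, s = 1 works:
  constraint 1 holds since q - s = 1.
  constraint 9 holds since r - q = 0.
The rest check out directly.

Satisfiable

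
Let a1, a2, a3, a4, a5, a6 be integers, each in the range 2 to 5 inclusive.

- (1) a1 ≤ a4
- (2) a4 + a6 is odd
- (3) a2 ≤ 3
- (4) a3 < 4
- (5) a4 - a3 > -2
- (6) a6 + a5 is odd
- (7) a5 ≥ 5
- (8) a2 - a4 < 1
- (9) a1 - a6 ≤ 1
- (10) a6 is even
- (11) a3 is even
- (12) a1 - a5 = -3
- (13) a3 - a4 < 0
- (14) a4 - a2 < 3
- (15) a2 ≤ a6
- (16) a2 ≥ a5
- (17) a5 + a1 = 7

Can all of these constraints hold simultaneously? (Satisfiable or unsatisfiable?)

Unsatisfiable

From constraint 7: a5 ≥ 5. From constraints 3 and 16: a5 ≤ a2 and a2 ≤ 3, so a5 ≤ 3. But 3 < 5, so no value of a5 works.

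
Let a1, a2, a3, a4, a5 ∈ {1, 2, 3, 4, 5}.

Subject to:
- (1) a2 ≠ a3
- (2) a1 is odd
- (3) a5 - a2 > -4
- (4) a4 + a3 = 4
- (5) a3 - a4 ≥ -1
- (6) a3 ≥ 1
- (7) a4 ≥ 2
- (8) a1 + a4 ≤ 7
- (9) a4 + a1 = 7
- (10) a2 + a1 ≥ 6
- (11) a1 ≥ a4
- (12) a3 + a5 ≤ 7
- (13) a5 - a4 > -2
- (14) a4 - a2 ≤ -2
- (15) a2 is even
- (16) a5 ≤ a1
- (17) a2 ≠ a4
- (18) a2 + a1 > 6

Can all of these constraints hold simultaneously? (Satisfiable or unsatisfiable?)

Satisfiable

Setting (a1, a2, a3, a4, a5) = (5, 4, 2, 2, 2) satisfies everything: constraint 3: a5 - a2 = -2; constraint 4: a4 + a3 = 4, and the others follow.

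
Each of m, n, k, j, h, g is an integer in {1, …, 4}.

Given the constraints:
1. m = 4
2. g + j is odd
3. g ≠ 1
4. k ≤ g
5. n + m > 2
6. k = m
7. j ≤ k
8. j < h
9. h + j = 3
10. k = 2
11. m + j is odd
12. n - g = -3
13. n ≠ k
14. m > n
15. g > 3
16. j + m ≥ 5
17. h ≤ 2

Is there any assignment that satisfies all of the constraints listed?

Unsatisfiable

Constraint 10 fixes k = 2 and constraint 1 fixes m = 4, but constraint 6 requires k = m. Since 2 ≠ 4, contradiction.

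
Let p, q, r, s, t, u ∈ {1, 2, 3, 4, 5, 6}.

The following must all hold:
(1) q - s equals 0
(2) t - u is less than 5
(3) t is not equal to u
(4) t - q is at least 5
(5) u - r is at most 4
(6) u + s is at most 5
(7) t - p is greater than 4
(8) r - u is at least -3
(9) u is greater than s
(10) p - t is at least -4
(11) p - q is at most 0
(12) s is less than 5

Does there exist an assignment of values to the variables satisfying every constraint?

Unsatisfiable

Constraints 4, 10, and 11 give q − p ≥ 0, p − t ≥ -4, t − q ≥ 5.
Adding all 3 inequalities: the left sides telescope to 0, and the right sides sum to 0 + (-4) + 5 = 1. So 0 ≥ 1, which is false.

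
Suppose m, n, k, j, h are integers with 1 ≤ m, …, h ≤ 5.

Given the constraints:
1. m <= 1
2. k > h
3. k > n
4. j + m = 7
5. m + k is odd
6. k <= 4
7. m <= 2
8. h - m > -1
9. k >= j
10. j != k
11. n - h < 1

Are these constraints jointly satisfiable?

Unsatisfiable

From constraints 6 and 9: j ≤ k ≤ 4. From constraint 1: m ≤ 1. Hence j + m ≤ 5. But constraint 4 requires j + m = 7, and 7 > 5. Contradiction.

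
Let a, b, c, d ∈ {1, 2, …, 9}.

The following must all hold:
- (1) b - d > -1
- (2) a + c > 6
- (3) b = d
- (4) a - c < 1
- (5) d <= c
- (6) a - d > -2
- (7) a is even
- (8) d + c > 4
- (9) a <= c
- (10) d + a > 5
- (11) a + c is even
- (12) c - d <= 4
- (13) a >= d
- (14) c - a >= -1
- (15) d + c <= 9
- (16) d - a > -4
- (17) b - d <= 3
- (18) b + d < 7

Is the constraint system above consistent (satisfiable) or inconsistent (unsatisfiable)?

Satisfiable

Setting (a, b, c, d) = (4, 3, 4, 3) satisfies everything: constraint 1: b - d = 0; constraint 2: a + c = 8; constraint 4: a - c = 0, and the others follow.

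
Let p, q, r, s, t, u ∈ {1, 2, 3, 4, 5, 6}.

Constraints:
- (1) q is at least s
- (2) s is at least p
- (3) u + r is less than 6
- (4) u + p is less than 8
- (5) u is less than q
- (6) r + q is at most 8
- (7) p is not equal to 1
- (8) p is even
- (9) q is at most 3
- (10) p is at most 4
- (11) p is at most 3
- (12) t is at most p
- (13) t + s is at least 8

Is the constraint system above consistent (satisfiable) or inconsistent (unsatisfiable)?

Unsatisfiable

From constraints 10 and 12: t ≤ p ≤ 4. From constraints 1 and 9: s ≤ q ≤ 3. Hence t + s ≤ 7. But constraint 13 requires t + s ≥ 8, and 8 > 7. Contradiction.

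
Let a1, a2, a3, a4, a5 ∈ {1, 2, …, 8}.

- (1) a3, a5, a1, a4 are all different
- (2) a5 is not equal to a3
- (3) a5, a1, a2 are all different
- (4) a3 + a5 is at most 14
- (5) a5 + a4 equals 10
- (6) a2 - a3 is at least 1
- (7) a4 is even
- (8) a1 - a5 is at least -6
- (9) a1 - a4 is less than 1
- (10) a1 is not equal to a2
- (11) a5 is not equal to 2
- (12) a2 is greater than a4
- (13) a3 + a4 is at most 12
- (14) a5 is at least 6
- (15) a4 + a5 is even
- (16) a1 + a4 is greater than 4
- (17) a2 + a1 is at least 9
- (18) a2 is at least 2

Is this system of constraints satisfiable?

Satisfiable

Take a1 = 2, a2 = 7, a3 = 5, a4 = 4, a5 = 6. Then constraint 4: a3 + a5 = 11; constraint 5: a5 + a4 = 10; constraint 6: a2 - a3 = 2, and every other listed constraint is also met.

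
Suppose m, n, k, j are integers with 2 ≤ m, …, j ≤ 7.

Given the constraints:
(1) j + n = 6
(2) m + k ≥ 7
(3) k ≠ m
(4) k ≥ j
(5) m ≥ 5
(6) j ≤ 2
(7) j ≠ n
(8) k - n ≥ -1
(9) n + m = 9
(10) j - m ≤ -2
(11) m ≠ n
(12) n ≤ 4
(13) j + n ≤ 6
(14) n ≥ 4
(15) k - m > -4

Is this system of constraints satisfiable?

Satisfiable

Setting (m, n, k, j) = (5, 4, 4, 2) satisfies everything: constraint 1: j + n = 6; constraint 2: m + k = 9, and the others follow.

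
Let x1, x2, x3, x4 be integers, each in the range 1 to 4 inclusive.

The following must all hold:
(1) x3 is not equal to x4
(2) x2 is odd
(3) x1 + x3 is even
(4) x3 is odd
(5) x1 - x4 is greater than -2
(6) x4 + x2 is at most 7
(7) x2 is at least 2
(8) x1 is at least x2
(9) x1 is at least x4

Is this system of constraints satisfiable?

Satisfiable

The assignment x1 = 3, x2 = 3, x3 = 1, x4 = 3 works:
  constraint 2 holds since x2 = 3 is odd.
  constraint 5 holds since x1 - x4 = 0.
  constraint 6 holds since x4 + x2 = 6.
The rest check out directly.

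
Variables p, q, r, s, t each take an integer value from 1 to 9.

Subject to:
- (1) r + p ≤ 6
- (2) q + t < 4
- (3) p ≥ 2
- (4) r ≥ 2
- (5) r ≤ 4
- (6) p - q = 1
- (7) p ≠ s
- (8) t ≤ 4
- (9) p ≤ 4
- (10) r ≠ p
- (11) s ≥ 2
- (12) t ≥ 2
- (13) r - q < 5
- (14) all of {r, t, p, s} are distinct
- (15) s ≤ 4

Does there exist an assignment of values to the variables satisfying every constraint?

Unsatisfiable

Constraints 3, 4, 5, 8, 9, 11, 12, and 15 confine each of r, t, p, s to the 3 values {2, …, 4}.
Constraint 14 requires all 4 of them to be distinct, but only 3 values are available — impossible by the pigeonhole principle.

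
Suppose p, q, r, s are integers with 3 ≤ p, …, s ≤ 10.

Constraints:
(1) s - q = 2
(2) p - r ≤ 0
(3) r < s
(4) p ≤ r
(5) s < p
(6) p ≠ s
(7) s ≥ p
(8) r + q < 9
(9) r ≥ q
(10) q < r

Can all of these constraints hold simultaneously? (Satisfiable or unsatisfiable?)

Constraints 3, 4, and 5 give s < p, p ≤ r, r < s. Chaining: s < p ≤ r < s, which forces s < s — impossible.

Unsatisfiable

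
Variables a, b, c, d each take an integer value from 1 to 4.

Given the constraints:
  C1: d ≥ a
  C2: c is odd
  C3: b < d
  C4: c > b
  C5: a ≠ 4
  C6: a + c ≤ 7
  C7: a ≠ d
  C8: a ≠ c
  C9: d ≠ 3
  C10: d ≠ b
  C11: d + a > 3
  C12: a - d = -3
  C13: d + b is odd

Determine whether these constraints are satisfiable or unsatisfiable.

Satisfiable

The assignment a = 1, b = 1, c = 3, d = 4 works:
  constraint 6 holds since a + c = 4.
  constraint 11 holds since d + a = 5.
  constraint 12 holds since a - d = -3.
The rest check out directly.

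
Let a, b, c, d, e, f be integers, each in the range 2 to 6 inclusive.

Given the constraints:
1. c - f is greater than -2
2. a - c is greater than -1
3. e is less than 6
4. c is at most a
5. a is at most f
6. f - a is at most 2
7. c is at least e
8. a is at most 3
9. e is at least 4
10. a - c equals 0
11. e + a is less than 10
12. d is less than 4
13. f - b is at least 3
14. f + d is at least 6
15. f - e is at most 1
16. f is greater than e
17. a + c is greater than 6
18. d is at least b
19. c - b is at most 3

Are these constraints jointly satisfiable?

Unsatisfiable

From constraints 7 and 9: c ≥ e and e ≥ 4, so c ≥ 4. From constraints 4 and 8: c ≤ a and a ≤ 3, so c ≤ 3. But 3 < 4, so no value of c works.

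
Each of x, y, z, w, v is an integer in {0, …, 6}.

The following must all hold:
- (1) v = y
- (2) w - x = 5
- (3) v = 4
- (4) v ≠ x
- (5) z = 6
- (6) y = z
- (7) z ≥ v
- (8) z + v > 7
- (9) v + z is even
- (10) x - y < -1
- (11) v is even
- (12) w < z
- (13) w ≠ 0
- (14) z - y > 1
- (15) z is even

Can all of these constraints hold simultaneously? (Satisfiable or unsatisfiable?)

Unsatisfiable

Constraint 3 fixes v = 4 and constraint 5 fixes z = 6. Constraints 1 and 6 give v = y = z, so v = z. But 4 ≠ 6 — contradiction.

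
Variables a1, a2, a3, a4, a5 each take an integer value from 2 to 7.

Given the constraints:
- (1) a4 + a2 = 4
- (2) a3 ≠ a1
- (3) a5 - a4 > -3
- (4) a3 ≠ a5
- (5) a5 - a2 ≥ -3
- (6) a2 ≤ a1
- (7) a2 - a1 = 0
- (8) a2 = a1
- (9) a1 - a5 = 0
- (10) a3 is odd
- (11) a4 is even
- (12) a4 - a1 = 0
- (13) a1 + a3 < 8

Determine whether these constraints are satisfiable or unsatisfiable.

Setting (a1, a2, a3, a4, a5) = (2, 2, 3, 2, 2) satisfies everything: constraint 1: a4 + a2 = 4; constraint 3: a5 - a4 = 0; constraint 5: a5 - a2 = 0, and the others follow.

Satisfiable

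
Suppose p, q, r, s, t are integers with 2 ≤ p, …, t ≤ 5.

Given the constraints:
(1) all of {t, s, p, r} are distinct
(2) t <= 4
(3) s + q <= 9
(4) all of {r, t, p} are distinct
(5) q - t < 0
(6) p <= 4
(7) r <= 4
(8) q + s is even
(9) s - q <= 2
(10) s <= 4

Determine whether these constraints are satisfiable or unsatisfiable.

Unsatisfiable

Constraints 2, 6, 7, and 10 confine each of t, s, p, r to the 3 values {2, …, 4} (the domain already gives each ≥ 2).
Constraint 1 requires all 4 of them to be distinct, but only 3 values are available — impossible by the pigeonhole principle.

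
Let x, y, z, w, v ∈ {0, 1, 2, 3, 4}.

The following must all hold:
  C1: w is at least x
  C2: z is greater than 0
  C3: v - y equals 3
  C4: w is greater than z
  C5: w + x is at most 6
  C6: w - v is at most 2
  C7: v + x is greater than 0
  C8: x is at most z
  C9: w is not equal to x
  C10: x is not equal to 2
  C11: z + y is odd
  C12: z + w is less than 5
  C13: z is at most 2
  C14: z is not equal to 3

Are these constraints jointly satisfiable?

Satisfiable

Setting (x, y, z, w, v) = (0, 0, 1, 3, 3) satisfies everything: constraint 3: v - y = 3; constraint 5: w + x = 3; constraint 6: w - v = 0, and the others follow.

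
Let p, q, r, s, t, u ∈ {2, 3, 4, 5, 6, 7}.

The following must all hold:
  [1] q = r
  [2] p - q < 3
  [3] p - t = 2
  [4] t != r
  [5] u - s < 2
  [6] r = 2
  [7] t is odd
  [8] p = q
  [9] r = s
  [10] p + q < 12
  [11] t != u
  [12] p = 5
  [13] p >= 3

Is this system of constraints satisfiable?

Unsatisfiable

Constraint 12 fixes p = 5 and constraint 6 fixes r = 2. Constraints 1 and 8 give p = q = r, so p = r. But 5 ≠ 2 — contradiction.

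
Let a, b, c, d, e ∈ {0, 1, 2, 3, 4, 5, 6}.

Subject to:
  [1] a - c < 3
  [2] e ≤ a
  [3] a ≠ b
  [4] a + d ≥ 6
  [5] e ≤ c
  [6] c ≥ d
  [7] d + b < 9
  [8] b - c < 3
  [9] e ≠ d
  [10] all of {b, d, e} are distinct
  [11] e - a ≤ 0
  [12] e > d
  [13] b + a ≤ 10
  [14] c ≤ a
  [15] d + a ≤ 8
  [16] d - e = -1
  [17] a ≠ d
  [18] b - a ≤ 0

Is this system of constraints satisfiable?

Satisfiable

The assignment a = 6, b = 4, c = 4, d = 2, e = 3 works:
  constraint 1 holds since a - c = 2.
  constraint 4 holds since a + d = 8.
The rest check out directly.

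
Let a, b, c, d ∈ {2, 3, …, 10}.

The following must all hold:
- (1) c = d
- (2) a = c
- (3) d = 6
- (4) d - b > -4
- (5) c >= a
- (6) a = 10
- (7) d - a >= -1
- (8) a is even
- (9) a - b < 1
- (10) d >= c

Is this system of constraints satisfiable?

Unsatisfiable

Constraint 6 fixes a = 10 and constraint 3 fixes d = 6. Constraints 1 and 2 give a = c = d, so a = d. But 10 ≠ 6 — contradiction.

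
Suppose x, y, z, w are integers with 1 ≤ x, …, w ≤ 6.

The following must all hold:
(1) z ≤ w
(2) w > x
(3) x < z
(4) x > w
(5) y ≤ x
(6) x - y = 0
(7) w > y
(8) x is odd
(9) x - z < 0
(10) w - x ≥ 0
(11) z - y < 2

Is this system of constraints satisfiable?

Unsatisfiable

Constraints 1, 3, and 4 give z ≤ w, w < x, x < z. Chaining: z ≤ w < x < z, which forces z < z — impossible.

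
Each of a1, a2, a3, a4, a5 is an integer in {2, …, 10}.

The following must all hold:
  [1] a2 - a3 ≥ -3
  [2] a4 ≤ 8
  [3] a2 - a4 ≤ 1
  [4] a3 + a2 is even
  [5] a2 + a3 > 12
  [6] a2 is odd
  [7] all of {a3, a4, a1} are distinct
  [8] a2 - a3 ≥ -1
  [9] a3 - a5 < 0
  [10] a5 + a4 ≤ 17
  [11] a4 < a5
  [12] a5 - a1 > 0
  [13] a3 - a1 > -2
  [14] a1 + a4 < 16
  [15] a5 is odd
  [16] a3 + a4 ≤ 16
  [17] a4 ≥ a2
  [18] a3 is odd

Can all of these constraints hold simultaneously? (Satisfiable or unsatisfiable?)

Satisfiable

Take a1 = 6, a2 = 7, a3 = 7, a4 = 8, a5 = 9. Then constraint 1: a2 - a3 = 0; constraint 3: a2 - a4 = -1; constraint 5: a2 + a3 = 14, and every other listed constraint is also met.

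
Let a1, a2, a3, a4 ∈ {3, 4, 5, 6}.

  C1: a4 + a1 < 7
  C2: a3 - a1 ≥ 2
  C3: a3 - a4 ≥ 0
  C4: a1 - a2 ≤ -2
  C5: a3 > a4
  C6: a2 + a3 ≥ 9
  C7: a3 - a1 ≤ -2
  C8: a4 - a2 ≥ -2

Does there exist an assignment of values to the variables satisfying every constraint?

Constraints 3, 4, 7, and 8 give a3 − a4 ≥ 0, a4 − a2 ≥ -2, a2 − a1 ≥ 2, a1 − a3 ≥ 2.
Adding all 4 inequalities: the left sides telescope to 0, and the right sides sum to 0 + (-2) + 2 + 2 = 2. So 0 ≥ 2, which is false.

Unsatisfiable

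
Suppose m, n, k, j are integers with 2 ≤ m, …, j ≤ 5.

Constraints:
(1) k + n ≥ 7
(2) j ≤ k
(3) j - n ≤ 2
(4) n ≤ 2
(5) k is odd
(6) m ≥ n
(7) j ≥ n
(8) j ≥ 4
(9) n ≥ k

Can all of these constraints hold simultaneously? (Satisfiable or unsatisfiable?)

Unsatisfiable

From constraints 2 and 8: k ≥ j and j ≥ 4, so k ≥ 4. From constraints 4 and 9: k ≤ n and n ≤ 2, so k ≤ 2. But 2 < 4, so no value of k works.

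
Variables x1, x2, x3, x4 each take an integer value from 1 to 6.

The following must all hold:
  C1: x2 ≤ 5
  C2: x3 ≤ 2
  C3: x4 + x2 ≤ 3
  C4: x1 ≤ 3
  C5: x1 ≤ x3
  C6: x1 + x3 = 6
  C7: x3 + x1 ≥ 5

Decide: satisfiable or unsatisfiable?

Unsatisfiable

From constraint 4: x1 ≤ 3. From constraint 2: x3 ≤ 2. Hence x1 + x3 ≤ 5. But constraint 6 requires x1 + x3 = 6, and 6 > 5. Contradiction.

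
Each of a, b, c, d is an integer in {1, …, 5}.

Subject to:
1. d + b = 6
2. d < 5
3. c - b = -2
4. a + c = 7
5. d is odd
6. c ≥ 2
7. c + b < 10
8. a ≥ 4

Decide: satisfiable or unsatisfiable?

Satisfiable

The assignment a = 4, b = 5, c = 3, d = 1 works:
  constraint 1 holds since d + b = 6.
  constraint 3 holds since c - b = -2.
The rest check out directly.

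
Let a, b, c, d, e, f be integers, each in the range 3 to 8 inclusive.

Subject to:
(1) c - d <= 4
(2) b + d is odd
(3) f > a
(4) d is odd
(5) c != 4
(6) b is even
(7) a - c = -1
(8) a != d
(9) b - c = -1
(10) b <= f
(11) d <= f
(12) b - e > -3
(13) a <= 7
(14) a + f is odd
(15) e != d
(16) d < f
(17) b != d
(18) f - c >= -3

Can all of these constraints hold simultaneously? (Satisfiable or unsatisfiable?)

Take a = 4, b = 4, c = 5, d = 3, e = 4, f = 5. Then constraint 1: c - d = 2; constraint 7: a - c = -1; constraint 9: b - c = -1, and every other listed constraint is also met.

Satisfiable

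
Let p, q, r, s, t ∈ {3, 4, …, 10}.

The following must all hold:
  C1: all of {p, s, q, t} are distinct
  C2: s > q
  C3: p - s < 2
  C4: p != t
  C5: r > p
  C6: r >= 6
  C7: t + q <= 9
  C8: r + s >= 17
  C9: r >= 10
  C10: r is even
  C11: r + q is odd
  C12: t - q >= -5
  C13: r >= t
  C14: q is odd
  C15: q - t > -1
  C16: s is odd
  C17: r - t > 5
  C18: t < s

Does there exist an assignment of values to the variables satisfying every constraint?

Take p = 8, q = 5, r = 10, s = 9, t = 3. Then constraint 3: p - s = -1; constraint 7: t + q = 8, and every other listed constraint is also met.

Satisfiable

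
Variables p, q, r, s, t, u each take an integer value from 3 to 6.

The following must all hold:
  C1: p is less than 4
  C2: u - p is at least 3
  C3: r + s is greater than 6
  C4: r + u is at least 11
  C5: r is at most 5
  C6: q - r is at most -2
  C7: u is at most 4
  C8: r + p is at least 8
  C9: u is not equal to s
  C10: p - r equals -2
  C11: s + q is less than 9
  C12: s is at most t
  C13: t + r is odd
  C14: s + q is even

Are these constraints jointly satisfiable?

Unsatisfiable

From constraint 5: r ≤ 5. From constraint 7: u ≤ 4. Hence r + u ≤ 9. But constraint 4 requires r + u ≥ 11, and 11 > 9. Contradiction.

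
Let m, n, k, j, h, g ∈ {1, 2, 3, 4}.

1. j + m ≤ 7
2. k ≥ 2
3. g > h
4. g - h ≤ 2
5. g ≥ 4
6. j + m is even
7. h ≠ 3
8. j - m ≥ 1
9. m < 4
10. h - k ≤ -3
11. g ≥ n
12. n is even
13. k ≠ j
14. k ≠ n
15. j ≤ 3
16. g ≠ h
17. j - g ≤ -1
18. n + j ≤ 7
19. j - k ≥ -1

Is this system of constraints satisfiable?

Constraints 4, 10, 17, and 19 give h − g ≥ -2, g − j ≥ 1, j − k ≥ -1, k − h ≥ 3.
Adding all 4 inequalities: the left sides telescope to 0, and the right sides sum to (-2) + 1 + (-1) + 3 = 1. So 0 ≥ 1, which is false.

Unsatisfiable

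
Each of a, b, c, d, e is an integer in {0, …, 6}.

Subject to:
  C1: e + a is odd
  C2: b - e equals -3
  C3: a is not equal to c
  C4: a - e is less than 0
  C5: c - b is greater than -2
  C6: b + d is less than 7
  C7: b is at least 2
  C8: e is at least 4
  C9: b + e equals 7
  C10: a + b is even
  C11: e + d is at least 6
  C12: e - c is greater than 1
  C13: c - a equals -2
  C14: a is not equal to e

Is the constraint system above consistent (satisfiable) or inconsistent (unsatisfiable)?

Take a = 4, b = 2, c = 2, d = 3, e = 5. Then constraint 2: b - e = -3; constraint 4: a - e = -1, and every other listed constraint is also met.

Satisfiable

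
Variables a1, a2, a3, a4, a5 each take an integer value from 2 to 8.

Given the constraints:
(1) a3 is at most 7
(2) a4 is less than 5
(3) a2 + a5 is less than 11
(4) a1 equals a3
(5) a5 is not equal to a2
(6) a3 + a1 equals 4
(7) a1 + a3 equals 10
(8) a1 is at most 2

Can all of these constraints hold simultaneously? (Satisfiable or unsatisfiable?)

Unsatisfiable

From constraint 8: a1 ≤ 2. From constraint 1: a3 ≤ 7. Hence a1 + a3 ≤ 9. But constraint 7 requires a1 + a3 = 10, and 10 > 9. Contradiction.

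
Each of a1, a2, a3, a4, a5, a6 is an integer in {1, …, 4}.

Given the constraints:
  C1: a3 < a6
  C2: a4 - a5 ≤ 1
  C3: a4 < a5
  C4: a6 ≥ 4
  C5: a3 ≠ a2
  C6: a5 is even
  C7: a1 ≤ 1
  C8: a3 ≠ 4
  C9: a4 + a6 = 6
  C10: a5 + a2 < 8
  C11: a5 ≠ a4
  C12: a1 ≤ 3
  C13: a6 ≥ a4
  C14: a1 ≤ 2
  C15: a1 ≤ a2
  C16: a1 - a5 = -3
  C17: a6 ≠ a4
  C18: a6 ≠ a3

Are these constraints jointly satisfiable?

One satisfying assignment is a1 = 1, a2 = 3, a3 = 1, a4 = 2, a5 = 4, a6 = 4.
For the less obvious constraints — constraint 2: a4 - a5 = -2; constraint 9: a4 + a6 = 6 — and the others hold by inspection.

Satisfiable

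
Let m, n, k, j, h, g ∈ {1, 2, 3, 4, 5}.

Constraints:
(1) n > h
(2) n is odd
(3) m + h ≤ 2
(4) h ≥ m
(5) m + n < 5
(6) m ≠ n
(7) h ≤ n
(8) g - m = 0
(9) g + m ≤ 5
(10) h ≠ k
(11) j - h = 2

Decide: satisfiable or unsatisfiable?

Satisfiable

The assignment m = 1, n = 3, k = 3, j = 3, h = 1, g = 1 works:
  constraint 3 holds since m + h = 2.
  constraint 5 holds since m + n = 4.
The rest check out directly.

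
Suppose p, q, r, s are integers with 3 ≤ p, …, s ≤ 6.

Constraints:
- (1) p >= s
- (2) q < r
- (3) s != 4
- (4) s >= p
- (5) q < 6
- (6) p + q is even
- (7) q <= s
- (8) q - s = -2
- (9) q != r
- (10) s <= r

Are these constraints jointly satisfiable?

Satisfiable

Take p = 6, q = 4, r = 6, s = 6. Then constraint 6: p + q = 10 is even; constraint 8: q - s = -2, and every other listed constraint is also met.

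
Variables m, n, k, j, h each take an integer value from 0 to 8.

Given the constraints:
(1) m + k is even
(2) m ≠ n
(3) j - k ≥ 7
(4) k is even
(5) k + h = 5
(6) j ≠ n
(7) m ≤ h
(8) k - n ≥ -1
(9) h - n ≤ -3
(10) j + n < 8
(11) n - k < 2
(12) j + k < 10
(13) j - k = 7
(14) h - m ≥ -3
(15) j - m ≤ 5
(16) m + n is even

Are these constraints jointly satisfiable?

Unsatisfiable

Constraints 3, 8, 9, 14, and 15 give m − j ≥ -5, j − k ≥ 7, k − n ≥ -1, n − h ≥ 3, h − m ≥ -3.
Adding all 5 inequalities: the left sides telescope to 0, and the right sides sum to (-5) + 7 + (-1) + 3 + (-3) = 1. So 0 ≥ 1, which is false.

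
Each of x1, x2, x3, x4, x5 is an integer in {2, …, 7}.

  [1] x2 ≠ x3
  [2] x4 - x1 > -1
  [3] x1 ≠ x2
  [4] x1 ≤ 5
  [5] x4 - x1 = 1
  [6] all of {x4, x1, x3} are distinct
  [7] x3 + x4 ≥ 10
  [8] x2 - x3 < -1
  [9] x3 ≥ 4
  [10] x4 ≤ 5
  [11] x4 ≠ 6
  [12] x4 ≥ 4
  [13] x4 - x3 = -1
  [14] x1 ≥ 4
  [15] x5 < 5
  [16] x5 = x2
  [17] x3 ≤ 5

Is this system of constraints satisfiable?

Unsatisfiable

Constraints 4, 9, 10, 12, 14, and 17 confine each of x4, x1, x3 to the 2 values {4, 5}.
Constraint 6 requires all 3 of them to be distinct, but only 2 values are available — impossible by the pigeonhole principle.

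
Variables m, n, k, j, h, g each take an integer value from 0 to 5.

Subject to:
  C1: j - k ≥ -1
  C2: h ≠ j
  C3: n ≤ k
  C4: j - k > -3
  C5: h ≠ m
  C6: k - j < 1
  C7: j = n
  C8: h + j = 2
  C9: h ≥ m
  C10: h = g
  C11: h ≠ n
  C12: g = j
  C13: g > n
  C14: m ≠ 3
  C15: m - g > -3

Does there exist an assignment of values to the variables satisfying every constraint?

Unsatisfiable

From constraints 7, 10, and 12, h = g = j = n, so h = n. But constraint 11 says h ≠ n. Contradiction.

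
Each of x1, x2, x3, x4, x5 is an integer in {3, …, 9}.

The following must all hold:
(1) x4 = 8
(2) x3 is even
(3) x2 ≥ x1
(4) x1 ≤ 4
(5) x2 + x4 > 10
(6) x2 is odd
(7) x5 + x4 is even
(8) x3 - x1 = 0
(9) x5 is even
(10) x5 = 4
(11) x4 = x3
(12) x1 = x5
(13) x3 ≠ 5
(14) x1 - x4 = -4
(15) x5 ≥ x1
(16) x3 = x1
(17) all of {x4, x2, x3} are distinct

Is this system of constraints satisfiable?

Unsatisfiable

Constraint 1 fixes x4 = 8 and constraint 10 fixes x5 = 4. Constraints 11, 12, and 16 give x4 = x3 = x1 = x5, so x4 = x5. But 8 ≠ 4 — contradiction.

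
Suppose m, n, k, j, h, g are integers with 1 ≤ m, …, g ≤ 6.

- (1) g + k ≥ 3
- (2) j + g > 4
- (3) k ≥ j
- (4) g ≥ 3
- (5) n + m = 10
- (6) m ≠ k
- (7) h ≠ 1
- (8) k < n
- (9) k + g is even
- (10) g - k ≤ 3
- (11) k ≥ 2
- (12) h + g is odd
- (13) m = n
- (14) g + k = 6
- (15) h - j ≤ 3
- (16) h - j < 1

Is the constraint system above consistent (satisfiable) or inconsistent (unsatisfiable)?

Setting (m, n, k, j, h, g) = (5, 5, 3, 2, 2, 3) satisfies everything: constraint 1: g + k = 6; constraint 2: j + g = 5, and the others follow.

Satisfiable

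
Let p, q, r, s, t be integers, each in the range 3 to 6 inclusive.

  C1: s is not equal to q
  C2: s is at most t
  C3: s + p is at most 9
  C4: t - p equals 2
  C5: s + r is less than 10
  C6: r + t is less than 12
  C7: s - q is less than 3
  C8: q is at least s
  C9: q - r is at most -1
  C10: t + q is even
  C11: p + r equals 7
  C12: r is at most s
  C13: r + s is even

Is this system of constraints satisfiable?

Unsatisfiable

Constraints 8, 9, and 12 give q < r, r ≤ s, s ≤ q. Chaining: q < r ≤ s ≤ q, which forces q < q — impossible.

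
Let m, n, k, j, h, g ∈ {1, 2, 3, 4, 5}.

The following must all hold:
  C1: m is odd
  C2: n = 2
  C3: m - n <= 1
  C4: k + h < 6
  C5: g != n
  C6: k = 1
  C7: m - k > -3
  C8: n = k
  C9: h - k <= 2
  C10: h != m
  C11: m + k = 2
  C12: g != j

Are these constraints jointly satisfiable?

Unsatisfiable

Constraint 2 fixes n = 2 and constraint 6 fixes k = 1, but constraint 8 requires n = k. Since 2 ≠ 1, contradiction.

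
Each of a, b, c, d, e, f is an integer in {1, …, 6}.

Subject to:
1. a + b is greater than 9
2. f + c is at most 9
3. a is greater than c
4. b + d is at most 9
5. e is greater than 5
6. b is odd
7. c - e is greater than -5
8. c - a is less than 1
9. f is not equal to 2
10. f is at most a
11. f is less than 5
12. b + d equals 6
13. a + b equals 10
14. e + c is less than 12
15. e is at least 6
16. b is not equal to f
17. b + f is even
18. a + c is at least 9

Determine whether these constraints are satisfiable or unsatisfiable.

Satisfiable

Take a = 5, b = 5, c = 4, d = 1, e = 6, f = 3. Then constraint 1: a + b = 10; constraint 2: f + c = 7; constraint 4: b + d = 6, and every other listed constraint is also met.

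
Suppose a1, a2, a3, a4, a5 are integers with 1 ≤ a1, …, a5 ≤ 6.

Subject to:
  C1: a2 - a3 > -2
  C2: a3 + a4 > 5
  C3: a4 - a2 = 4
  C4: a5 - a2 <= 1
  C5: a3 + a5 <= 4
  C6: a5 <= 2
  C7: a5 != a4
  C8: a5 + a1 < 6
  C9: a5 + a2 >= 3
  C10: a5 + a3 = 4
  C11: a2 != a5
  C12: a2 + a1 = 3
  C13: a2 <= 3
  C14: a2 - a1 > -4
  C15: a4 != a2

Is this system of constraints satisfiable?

Satisfiable

The assignment a1 = 2, a2 = 1, a3 = 2, a4 = 5, a5 = 2 works:
  constraint 1 holds since a2 - a3 = -1.
  constraint 2 holds since a3 + a4 = 7.
  constraint 3 holds since a4 - a2 = 4.
The rest check out directly.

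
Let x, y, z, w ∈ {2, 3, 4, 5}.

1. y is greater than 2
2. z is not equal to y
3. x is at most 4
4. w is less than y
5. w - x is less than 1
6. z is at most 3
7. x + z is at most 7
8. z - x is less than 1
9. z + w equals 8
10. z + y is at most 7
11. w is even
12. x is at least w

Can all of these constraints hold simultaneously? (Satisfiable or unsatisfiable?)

Unsatisfiable

From constraint 6: z ≤ 3. From constraints 3 and 12: w ≤ x ≤ 4. Hence z + w ≤ 7. But constraint 9 requires z + w = 8, and 8 > 7. Contradiction.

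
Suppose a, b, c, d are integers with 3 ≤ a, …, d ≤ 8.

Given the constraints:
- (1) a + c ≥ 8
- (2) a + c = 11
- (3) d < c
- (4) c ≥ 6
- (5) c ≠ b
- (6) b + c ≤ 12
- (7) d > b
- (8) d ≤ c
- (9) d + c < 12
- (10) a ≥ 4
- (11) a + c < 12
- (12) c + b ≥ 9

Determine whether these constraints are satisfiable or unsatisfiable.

The assignment a = 5, b = 3, c = 6, d = 5 works:
  constraint 1 holds since a + c = 11.
  constraint 2 holds since a + c = 11.
  constraint 6 holds since b + c = 9.
The rest check out directly.

Satisfiable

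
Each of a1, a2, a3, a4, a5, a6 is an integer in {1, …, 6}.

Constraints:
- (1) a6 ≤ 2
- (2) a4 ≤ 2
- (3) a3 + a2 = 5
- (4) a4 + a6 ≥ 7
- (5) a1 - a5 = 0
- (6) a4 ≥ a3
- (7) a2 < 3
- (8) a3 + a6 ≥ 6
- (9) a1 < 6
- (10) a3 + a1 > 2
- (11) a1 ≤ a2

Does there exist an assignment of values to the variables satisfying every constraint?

Unsatisfiable

From constraints 2 and 6: a3 ≤ a4 ≤ 2. From constraint 1: a6 ≤ 2. Hence a3 + a6 ≤ 4. But constraint 8 requires a3 + a6 ≥ 6, and 6 > 4. Contradiction.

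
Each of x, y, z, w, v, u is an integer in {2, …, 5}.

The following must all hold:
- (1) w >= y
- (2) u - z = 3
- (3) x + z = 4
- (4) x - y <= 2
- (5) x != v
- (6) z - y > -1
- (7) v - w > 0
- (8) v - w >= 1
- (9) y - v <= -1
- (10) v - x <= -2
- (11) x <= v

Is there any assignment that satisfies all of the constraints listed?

Unsatisfiable

Constraints 4, 9, and 10 give v − y ≥ 1, y − x ≥ -2, x − v ≥ 2.
Adding all 3 inequalities: the left sides telescope to 0, and the right sides sum to 1 + (-2) + 2 = 1. So 0 ≥ 1, which is false.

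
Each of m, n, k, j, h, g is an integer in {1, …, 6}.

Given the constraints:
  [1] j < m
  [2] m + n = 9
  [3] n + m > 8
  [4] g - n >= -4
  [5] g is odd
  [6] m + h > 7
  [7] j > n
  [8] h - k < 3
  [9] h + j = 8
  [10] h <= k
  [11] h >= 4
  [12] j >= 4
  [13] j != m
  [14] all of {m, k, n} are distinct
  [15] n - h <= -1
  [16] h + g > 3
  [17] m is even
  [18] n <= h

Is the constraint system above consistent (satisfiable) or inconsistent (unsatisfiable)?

Satisfiable

Try m = 6, n = 3, k = 4, j = 4, h = 4, g = 1.
Check constraint 2: m + n = 9; constraint 3: n + m = 9. The remaining constraints are straightforward to verify.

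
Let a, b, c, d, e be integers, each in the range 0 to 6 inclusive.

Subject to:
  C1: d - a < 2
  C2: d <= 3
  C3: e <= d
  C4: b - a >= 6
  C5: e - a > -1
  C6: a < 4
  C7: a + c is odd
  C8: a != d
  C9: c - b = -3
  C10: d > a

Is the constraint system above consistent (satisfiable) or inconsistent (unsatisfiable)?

Satisfiable

The assignment a = 0, b = 6, c = 3, d = 1, e = 0 works:
  constraint 1 holds since d - a = 1.
  constraint 4 holds since b - a = 6.
The rest check out directly.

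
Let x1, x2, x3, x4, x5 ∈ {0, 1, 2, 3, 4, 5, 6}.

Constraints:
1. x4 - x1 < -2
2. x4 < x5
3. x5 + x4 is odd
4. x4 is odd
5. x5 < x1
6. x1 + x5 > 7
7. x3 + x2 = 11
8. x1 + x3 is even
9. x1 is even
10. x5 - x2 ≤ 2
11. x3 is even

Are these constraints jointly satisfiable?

Satisfiable

The assignment x1 = 6, x2 = 5, x3 = 6, x4 = 1, x5 = 4 works:
  constraint 1 holds since x4 - x1 = -5.
  constraint 6 holds since x1 + x5 = 10.
The rest check out directly.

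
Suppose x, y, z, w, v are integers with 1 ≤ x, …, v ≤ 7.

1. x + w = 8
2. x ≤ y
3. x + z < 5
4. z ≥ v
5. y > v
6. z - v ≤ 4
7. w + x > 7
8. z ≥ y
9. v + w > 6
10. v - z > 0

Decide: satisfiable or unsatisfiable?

Constraints 5, 8, and 10 give v < y, y ≤ z, z < v. Chaining: v < y ≤ z < v, which forces v < v — impossible.

Unsatisfiable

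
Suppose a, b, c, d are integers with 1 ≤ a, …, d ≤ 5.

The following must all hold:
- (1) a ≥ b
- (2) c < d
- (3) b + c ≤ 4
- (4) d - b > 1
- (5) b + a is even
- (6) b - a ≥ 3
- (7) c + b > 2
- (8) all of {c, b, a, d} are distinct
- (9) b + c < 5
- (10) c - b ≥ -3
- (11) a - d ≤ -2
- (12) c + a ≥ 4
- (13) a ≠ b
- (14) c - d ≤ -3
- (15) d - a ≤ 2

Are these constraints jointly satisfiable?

Constraints 6, 10, 14, and 15 give d − c ≥ 3, c − b ≥ -3, b − a ≥ 3, a − d ≥ -2.
Adding all 4 inequalities: the left sides telescope to 0, and the right sides sum to 3 + (-3) + 3 + (-2) = 1. So 0 ≥ 1, which is false.

Unsatisfiable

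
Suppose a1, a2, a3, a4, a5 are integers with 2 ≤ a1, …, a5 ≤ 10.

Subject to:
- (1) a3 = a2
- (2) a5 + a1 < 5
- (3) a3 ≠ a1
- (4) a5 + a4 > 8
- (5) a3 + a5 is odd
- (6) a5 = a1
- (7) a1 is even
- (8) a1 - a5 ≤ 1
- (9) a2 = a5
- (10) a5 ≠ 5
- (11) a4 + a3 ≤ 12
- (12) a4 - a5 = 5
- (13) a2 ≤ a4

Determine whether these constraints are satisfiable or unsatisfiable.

Unsatisfiable

From constraints 1, 6, and 9, a3 = a2 = a5 = a1, so a3 = a1. But constraint 3 says a3 ≠ a1. Contradiction.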